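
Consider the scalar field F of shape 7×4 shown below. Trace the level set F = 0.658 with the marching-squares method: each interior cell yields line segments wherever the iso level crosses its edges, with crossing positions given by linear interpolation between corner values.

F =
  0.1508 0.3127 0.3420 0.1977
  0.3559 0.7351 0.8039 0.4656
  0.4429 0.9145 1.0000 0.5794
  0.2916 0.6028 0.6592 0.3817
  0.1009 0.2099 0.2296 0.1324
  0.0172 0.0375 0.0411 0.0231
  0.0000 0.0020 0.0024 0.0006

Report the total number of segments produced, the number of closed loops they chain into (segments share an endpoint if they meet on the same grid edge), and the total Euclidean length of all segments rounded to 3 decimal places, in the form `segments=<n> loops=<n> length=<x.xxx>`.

cell (0,0): code 0100 → (0.817,1.000)–(1.000,0.797)
cell (0,1): code 1100 → (0.684,2.000)–(0.817,1.000)
cell (0,2): code 1000 → (1.000,2.431)–(0.684,2.000)
cell (1,0): code 0110 → (1.000,0.797)–(2.000,0.456)
cell (1,2): code 1001 → (2.000,2.813)–(1.000,2.431)
cell (2,0): code 0010 → (2.000,0.456)–(2.823,1.000)
cell (2,1): code 0111 → (2.823,1.000)–(3.000,1.979)
cell (2,2): code 1001 → (3.000,2.004)–(2.000,2.813)
cell (3,1): code 0010 → (3.000,1.979)–(3.003,2.000)
cell (3,2): code 0001 → (3.003,2.000)–(3.000,2.004)
total: 10 segments, chained into 1 closed loop(s), length Σ = 7.237257

segments=10 loops=1 length=7.237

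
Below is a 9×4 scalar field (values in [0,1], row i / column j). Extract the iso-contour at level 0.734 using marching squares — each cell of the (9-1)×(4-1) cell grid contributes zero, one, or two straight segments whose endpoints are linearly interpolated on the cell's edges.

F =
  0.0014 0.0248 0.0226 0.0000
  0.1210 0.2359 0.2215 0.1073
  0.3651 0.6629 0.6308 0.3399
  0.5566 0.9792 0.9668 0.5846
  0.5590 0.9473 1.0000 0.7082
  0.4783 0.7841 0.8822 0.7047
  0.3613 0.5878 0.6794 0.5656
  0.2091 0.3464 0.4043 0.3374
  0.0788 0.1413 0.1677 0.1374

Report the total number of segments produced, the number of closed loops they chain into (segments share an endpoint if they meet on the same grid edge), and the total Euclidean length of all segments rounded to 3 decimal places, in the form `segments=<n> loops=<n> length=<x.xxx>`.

segments=10 loops=1 length=9.534

cell (2,0): code 0100 → (2.225,1.000)–(3.000,0.420)
cell (2,1): code 1100 → (2.307,2.000)–(2.225,1.000)
cell (2,2): code 1000 → (3.000,2.609)–(2.307,2.000)
cell (3,0): code 0110 → (3.000,0.420)–(4.000,0.451)
cell (3,2): code 1001 → (4.000,2.912)–(3.000,2.609)
cell (4,0): code 0110 → (4.000,0.451)–(5.000,0.836)
cell (4,2): code 1001 → (5.000,2.835)–(4.000,2.912)
cell (5,0): code 0010 → (5.000,0.836)–(5.255,1.000)
cell (5,1): code 0011 → (5.255,1.000)–(5.731,2.000)
cell (5,2): code 0001 → (5.731,2.000)–(5.000,2.835)
total: 10 segments, chained into 1 closed loop(s), length Σ = 9.534259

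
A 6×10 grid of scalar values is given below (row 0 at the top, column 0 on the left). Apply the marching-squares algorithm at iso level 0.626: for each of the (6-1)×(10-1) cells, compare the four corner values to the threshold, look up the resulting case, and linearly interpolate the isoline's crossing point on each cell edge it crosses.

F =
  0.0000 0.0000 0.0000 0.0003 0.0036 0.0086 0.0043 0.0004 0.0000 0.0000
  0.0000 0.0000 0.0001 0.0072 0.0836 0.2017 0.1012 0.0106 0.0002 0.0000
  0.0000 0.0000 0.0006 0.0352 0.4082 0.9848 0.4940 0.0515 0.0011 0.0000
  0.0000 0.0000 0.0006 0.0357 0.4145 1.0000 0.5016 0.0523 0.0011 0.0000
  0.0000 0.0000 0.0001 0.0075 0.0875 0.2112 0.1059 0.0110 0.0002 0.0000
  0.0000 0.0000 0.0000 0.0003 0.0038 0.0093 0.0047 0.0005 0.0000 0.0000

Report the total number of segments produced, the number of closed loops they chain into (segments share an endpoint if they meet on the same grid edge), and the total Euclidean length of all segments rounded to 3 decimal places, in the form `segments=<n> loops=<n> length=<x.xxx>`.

segments=6 loops=1 length=5.319

cell (1,4): code 0100 → (1.542,5.000)–(2.000,4.378)
cell (1,5): code 1000 → (2.000,5.731)–(1.542,5.000)
cell (2,4): code 0110 → (2.000,4.378)–(3.000,4.361)
cell (2,5): code 1001 → (3.000,5.750)–(2.000,5.731)
cell (3,4): code 0010 → (3.000,4.361)–(3.474,5.000)
cell (3,5): code 0001 → (3.474,5.000)–(3.000,5.750)
total: 6 segments, chained into 1 closed loop(s), length Σ = 5.318992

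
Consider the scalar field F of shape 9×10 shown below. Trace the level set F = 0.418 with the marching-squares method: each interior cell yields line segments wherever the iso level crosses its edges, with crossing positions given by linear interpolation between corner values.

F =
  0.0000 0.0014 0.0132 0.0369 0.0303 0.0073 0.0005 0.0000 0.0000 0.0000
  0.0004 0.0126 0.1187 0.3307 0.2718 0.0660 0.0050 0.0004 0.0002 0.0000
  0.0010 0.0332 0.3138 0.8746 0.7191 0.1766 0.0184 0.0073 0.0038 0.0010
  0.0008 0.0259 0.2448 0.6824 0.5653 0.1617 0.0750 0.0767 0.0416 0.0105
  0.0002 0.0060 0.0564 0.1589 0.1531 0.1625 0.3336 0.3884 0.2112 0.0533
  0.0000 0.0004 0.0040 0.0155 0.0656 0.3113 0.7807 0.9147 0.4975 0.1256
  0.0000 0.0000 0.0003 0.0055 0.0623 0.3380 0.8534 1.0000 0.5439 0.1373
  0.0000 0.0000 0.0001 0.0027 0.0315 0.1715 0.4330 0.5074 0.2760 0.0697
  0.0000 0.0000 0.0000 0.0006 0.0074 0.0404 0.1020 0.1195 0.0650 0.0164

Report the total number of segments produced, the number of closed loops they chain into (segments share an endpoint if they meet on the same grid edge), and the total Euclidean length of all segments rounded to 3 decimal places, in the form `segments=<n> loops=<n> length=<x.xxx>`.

segments=20 loops=2 length=17.279

cell (1,2): code 0100 → (1.161,3.000)–(2.000,2.186)
cell (1,3): code 1100 → (1.327,4.000)–(1.161,3.000)
cell (1,4): code 1000 → (2.000,4.555)–(1.327,4.000)
cell (2,2): code 0110 → (2.000,2.186)–(3.000,2.396)
cell (2,4): code 1001 → (3.000,4.365)–(2.000,4.555)
cell (3,2): code 0010 → (3.000,2.396)–(3.505,3.000)
cell (3,3): code 0011 → (3.505,3.000)–(3.357,4.000)
cell (3,4): code 0001 → (3.357,4.000)–(3.000,4.365)
cell (4,5): code 0100 → (4.189,6.000)–(5.000,5.227)
cell (4,6): code 1100 → (4.056,7.000)–(4.189,6.000)
cell (4,7): code 1100 → (4.722,8.000)–(4.056,7.000)
cell (4,8): code 1000 → (5.000,8.214)–(4.722,8.000)
cell (5,5): code 0110 → (5.000,5.227)–(6.000,5.155)
cell (5,8): code 1001 → (6.000,8.310)–(5.000,8.214)
cell (6,5): code 0110 → (6.000,5.155)–(7.000,5.943)
cell (6,7): code 1011 → (7.000,7.386)–(6.470,8.000)
cell (6,8): code 0001 → (6.470,8.000)–(6.000,8.310)
cell (7,5): code 0010 → (7.000,5.943)–(7.045,6.000)
cell (7,6): code 0011 → (7.045,6.000)–(7.230,7.000)
cell (7,7): code 0001 → (7.230,7.000)–(7.000,7.386)
total: 20 segments, chained into 2 closed loop(s), length Σ = 17.279156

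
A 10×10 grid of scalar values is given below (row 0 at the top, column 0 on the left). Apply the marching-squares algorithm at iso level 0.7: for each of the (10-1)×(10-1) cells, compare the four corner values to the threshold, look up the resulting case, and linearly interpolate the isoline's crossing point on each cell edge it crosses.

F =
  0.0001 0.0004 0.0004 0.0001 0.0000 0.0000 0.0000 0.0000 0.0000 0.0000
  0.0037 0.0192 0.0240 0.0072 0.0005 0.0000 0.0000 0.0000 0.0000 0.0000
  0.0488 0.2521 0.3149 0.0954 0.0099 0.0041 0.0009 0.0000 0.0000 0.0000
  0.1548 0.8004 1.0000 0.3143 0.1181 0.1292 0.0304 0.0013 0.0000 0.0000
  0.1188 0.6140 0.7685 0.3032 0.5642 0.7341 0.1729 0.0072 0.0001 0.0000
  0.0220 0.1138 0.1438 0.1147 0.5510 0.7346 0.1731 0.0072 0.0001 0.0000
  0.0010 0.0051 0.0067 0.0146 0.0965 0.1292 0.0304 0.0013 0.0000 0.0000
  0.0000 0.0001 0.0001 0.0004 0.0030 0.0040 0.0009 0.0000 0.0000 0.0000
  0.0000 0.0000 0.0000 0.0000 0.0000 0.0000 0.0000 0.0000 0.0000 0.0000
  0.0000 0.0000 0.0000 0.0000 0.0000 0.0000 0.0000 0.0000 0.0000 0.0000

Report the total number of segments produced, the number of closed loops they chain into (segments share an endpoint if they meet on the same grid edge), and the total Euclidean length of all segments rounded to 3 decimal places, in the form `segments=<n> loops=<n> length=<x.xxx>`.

cell (2,0): code 0100 → (2.817,1.000)–(3.000,0.844)
cell (2,1): code 1100 → (2.562,2.000)–(2.817,1.000)
cell (2,2): code 1000 → (3.000,2.438)–(2.562,2.000)
cell (3,0): code 0010 → (3.000,0.844)–(3.539,1.000)
cell (3,1): code 0111 → (3.539,1.000)–(4.000,1.557)
cell (3,2): code 1001 → (4.000,2.147)–(3.000,2.438)
cell (3,4): code 0100 → (3.944,5.000)–(4.000,4.799)
cell (3,5): code 1000 → (4.000,5.061)–(3.944,5.000)
cell (4,1): code 0010 → (4.000,1.557)–(4.110,2.000)
cell (4,2): code 0001 → (4.110,2.000)–(4.000,2.147)
cell (4,4): code 0110 → (4.000,4.799)–(5.000,4.812)
cell (4,5): code 1001 → (5.000,5.062)–(4.000,5.061)
cell (5,4): code 0010 → (5.000,4.812)–(5.057,5.000)
cell (5,5): code 0001 → (5.057,5.000)–(5.000,5.062)
total: 14 segments, chained into 2 closed loop(s), length Σ = 7.428780

segments=14 loops=2 length=7.429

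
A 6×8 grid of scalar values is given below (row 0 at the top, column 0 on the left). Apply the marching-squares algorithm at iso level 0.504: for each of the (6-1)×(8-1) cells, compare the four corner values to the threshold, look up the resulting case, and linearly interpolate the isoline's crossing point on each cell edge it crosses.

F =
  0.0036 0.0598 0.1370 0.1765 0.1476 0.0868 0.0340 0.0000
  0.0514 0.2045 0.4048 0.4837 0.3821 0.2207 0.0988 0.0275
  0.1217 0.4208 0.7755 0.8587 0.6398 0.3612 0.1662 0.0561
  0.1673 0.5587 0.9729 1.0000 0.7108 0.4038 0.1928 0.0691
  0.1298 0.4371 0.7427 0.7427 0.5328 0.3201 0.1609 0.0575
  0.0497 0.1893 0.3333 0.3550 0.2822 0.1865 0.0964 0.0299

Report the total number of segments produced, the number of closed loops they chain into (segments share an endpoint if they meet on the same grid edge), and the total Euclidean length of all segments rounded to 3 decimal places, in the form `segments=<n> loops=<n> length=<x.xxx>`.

cell (1,1): code 0100 → (1.268,2.000)–(2.000,1.235)
cell (1,2): code 1100 → (1.054,3.000)–(1.268,2.000)
cell (1,3): code 1100 → (1.473,4.000)–(1.054,3.000)
cell (1,4): code 1000 → (2.000,4.487)–(1.473,4.000)
cell (2,0): code 0100 → (2.603,1.000)–(3.000,0.860)
cell (2,1): code 1110 → (2.000,1.235)–(2.603,1.000)
cell (2,4): code 1001 → (3.000,4.674)–(2.000,4.487)
cell (3,0): code 0010 → (3.000,0.860)–(3.450,1.000)
cell (3,1): code 0111 → (3.450,1.000)–(4.000,1.219)
cell (3,4): code 1001 → (4.000,4.135)–(3.000,4.674)
cell (4,1): code 0010 → (4.000,1.219)–(4.583,2.000)
cell (4,2): code 0011 → (4.583,2.000)–(4.616,3.000)
cell (4,3): code 0011 → (4.616,3.000)–(4.115,4.000)
cell (4,4): code 0001 → (4.115,4.000)–(4.000,4.135)
total: 14 segments, chained into 1 closed loop(s), length Σ = 11.439030

segments=14 loops=1 length=11.439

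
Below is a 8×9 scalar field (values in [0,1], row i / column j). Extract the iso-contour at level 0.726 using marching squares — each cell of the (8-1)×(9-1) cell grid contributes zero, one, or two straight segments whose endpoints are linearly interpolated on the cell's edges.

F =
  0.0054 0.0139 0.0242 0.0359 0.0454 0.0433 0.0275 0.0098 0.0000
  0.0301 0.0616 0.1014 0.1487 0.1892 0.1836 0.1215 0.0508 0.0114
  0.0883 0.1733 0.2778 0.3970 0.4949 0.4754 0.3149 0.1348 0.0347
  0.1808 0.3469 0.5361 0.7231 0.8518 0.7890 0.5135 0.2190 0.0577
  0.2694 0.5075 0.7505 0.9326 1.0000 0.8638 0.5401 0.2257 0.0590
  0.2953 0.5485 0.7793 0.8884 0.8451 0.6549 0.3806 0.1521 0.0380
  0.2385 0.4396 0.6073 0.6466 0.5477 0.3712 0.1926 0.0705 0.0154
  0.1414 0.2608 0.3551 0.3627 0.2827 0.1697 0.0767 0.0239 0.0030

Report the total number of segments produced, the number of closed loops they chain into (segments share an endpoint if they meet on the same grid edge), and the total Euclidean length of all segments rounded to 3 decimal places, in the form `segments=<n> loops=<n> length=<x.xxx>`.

segments=14 loops=1 length=10.408

cell (2,3): code 0100 → (2.648,4.000)–(3.000,3.023)
cell (2,4): code 1100 → (2.799,5.000)–(2.648,4.000)
cell (2,5): code 1000 → (3.000,5.229)–(2.799,5.000)
cell (3,1): code 0100 → (3.886,2.000)–(4.000,1.899)
cell (3,2): code 1100 → (3.014,3.000)–(3.886,2.000)
cell (3,3): code 1110 → (3.000,3.023)–(3.014,3.000)
cell (3,5): code 1001 → (4.000,5.426)–(3.000,5.229)
cell (4,1): code 0110 → (4.000,1.899)–(5.000,1.769)
cell (4,4): code 1011 → (5.000,4.626)–(4.660,5.000)
cell (4,5): code 0001 → (4.660,5.000)–(4.000,5.426)
cell (5,1): code 0010 → (5.000,1.769)–(5.310,2.000)
cell (5,2): code 0011 → (5.310,2.000)–(5.672,3.000)
cell (5,3): code 0011 → (5.672,3.000)–(5.400,4.000)
cell (5,4): code 0001 → (5.400,4.000)–(5.000,4.626)
total: 14 segments, chained into 1 closed loop(s), length Σ = 10.408023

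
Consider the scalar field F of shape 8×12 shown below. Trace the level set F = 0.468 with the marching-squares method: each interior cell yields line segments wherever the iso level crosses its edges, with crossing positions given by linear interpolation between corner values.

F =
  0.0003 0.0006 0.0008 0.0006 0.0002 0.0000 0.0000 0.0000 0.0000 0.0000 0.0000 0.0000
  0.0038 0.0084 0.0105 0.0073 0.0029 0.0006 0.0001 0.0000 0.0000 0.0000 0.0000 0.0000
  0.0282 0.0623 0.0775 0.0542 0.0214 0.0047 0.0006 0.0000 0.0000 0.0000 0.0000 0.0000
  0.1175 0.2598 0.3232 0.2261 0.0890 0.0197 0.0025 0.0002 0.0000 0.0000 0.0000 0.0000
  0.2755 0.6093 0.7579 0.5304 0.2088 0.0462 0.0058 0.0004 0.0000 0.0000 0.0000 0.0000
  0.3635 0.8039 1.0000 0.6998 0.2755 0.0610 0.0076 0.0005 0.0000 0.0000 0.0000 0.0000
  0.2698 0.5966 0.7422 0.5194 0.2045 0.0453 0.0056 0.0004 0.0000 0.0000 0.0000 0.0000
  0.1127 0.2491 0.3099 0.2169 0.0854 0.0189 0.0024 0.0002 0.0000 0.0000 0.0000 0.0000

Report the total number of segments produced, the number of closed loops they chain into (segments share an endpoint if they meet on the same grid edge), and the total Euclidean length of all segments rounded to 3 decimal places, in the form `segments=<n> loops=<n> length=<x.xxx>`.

cell (3,0): code 0100 → (3.596,1.000)–(4.000,0.577)
cell (3,1): code 1100 → (3.333,2.000)–(3.596,1.000)
cell (3,2): code 1100 → (3.795,3.000)–(3.333,2.000)
cell (3,3): code 1000 → (4.000,3.194)–(3.795,3.000)
cell (4,0): code 0110 → (4.000,0.577)–(5.000,0.237)
cell (4,3): code 1001 → (5.000,3.546)–(4.000,3.194)
cell (5,0): code 0110 → (5.000,0.237)–(6.000,0.606)
cell (5,3): code 1001 → (6.000,3.163)–(5.000,3.546)
cell (6,0): code 0010 → (6.000,0.606)–(6.370,1.000)
cell (6,1): code 0011 → (6.370,1.000)–(6.634,2.000)
cell (6,2): code 0011 → (6.634,2.000)–(6.170,3.000)
cell (6,3): code 0001 → (6.170,3.000)–(6.000,3.163)
total: 12 segments, chained into 1 closed loop(s), length Σ = 10.168854

segments=12 loops=1 length=10.169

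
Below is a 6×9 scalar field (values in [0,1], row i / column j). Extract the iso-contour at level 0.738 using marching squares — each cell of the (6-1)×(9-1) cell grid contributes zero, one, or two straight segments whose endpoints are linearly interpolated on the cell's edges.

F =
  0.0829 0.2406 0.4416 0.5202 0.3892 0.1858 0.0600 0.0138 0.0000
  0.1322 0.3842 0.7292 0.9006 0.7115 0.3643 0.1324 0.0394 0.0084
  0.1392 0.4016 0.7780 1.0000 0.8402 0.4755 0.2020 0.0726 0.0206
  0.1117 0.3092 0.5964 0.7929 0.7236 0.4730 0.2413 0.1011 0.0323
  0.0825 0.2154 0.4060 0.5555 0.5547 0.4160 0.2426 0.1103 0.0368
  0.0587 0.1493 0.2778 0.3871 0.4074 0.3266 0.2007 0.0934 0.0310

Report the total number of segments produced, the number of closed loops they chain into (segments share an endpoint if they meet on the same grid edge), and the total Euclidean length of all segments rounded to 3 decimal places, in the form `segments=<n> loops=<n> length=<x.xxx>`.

segments=12 loops=1 length=7.762

cell (0,2): code 0100 → (0.573,3.000)–(1.000,2.051)
cell (0,3): code 1000 → (1.000,3.860)–(0.573,3.000)
cell (1,1): code 0100 → (1.180,2.000)–(2.000,1.894)
cell (1,2): code 1110 → (1.000,2.051)–(1.180,2.000)
cell (1,3): code 1101 → (1.206,4.000)–(1.000,3.860)
cell (1,4): code 1000 → (2.000,4.280)–(1.206,4.000)
cell (2,1): code 0010 → (2.000,1.894)–(2.220,2.000)
cell (2,2): code 0111 → (2.220,2.000)–(3.000,2.721)
cell (2,3): code 1011 → (3.000,3.792)–(2.877,4.000)
cell (2,4): code 0001 → (2.877,4.000)–(2.000,4.280)
cell (3,2): code 0010 → (3.000,2.721)–(3.231,3.000)
cell (3,3): code 0001 → (3.231,3.000)–(3.000,3.792)
total: 12 segments, chained into 1 closed loop(s), length Σ = 7.762113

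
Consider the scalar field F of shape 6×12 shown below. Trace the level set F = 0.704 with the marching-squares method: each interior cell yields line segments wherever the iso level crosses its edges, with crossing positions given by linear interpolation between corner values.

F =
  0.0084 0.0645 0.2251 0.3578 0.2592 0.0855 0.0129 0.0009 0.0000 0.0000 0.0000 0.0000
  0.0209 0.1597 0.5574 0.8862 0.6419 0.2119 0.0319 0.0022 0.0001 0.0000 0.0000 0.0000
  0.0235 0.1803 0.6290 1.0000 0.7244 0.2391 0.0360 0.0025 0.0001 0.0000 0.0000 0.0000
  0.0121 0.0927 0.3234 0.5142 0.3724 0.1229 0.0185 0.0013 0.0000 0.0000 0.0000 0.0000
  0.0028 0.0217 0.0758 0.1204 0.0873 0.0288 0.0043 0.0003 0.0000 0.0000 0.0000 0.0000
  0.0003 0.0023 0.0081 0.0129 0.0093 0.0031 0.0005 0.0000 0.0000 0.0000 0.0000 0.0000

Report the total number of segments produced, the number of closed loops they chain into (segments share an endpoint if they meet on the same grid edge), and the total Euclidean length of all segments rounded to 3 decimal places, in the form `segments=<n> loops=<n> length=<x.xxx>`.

segments=8 loops=1 length=5.766

cell (0,2): code 0100 → (0.655,3.000)–(1.000,2.446)
cell (0,3): code 1000 → (1.000,3.746)–(0.655,3.000)
cell (1,2): code 0110 → (1.000,2.446)–(2.000,2.202)
cell (1,3): code 1101 → (1.753,4.000)–(1.000,3.746)
cell (1,4): code 1000 → (2.000,4.042)–(1.753,4.000)
cell (2,2): code 0010 → (2.000,2.202)–(2.609,3.000)
cell (2,3): code 0011 → (2.609,3.000)–(2.058,4.000)
cell (2,4): code 0001 → (2.058,4.000)–(2.000,4.042)
total: 8 segments, chained into 1 closed loop(s), length Σ = 5.766307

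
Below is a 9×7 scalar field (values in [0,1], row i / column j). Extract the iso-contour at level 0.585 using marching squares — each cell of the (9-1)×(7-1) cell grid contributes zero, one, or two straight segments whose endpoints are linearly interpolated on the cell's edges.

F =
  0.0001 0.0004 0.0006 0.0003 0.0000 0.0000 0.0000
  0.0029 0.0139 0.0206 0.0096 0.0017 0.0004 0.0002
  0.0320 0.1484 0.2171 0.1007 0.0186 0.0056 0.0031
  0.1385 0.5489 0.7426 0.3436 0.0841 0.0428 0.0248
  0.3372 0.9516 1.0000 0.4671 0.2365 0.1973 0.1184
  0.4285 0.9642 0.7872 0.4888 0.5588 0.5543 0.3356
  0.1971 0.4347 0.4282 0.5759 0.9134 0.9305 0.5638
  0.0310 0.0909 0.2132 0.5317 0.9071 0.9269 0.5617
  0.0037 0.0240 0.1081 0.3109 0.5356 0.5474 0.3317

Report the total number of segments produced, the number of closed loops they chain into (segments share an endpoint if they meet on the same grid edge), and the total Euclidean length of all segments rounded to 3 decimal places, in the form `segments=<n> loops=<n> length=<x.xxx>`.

segments=18 loops=2 length=17.826

cell (2,1): code 0100 → (2.700,2.000)–(3.000,1.186)
cell (2,2): code 1000 → (3.000,2.395)–(2.700,2.000)
cell (3,0): code 0100 → (3.090,1.000)–(4.000,0.403)
cell (3,1): code 1110 → (3.000,1.186)–(3.090,1.000)
cell (3,2): code 1001 → (4.000,2.779)–(3.000,2.395)
cell (4,0): code 0110 → (4.000,0.403)–(5.000,0.292)
cell (4,2): code 1001 → (5.000,2.678)–(4.000,2.779)
cell (5,0): code 0010 → (5.000,0.292)–(5.716,1.000)
cell (5,1): code 0011 → (5.716,1.000)–(5.563,2.000)
cell (5,2): code 0001 → (5.563,2.000)–(5.000,2.678)
cell (5,3): code 0100 → (5.074,4.000)–(6.000,3.027)
cell (5,4): code 1100 → (5.082,5.000)–(5.074,4.000)
cell (5,5): code 1000 → (6.000,5.942)–(5.082,5.000)
cell (6,3): code 0110 → (6.000,3.027)–(7.000,3.142)
cell (6,5): code 1001 → (7.000,5.936)–(6.000,5.942)
cell (7,3): code 0010 → (7.000,3.142)–(7.867,4.000)
cell (7,4): code 0011 → (7.867,4.000)–(7.901,5.000)
cell (7,5): code 0001 → (7.901,5.000)–(7.000,5.936)
total: 18 segments, chained into 2 closed loop(s), length Σ = 17.825789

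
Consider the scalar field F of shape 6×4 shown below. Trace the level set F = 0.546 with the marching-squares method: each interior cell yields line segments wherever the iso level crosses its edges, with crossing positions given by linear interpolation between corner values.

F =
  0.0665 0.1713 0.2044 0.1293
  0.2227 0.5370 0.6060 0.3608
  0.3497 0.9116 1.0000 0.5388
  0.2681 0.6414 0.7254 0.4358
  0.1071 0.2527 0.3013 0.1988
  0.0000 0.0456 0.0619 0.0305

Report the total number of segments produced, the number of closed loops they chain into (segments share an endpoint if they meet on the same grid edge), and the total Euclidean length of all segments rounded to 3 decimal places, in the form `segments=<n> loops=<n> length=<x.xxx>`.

cell (0,1): code 0100 → (0.851,2.000)–(1.000,1.130)
cell (0,2): code 1000 → (1.000,2.245)–(0.851,2.000)
cell (1,0): code 0100 → (1.024,1.000)–(2.000,0.349)
cell (1,1): code 1110 → (1.000,1.130)–(1.024,1.000)
cell (1,2): code 1001 → (2.000,2.984)–(1.000,2.245)
cell (2,0): code 0110 → (2.000,0.349)–(3.000,0.744)
cell (2,2): code 1001 → (3.000,2.619)–(2.000,2.984)
cell (3,0): code 0010 → (3.000,0.744)–(3.245,1.000)
cell (3,1): code 0011 → (3.245,1.000)–(3.423,2.000)
cell (3,2): code 0001 → (3.423,2.000)–(3.000,2.619)
total: 10 segments, chained into 1 closed loop(s), length Σ = 7.978274

segments=10 loops=1 length=7.978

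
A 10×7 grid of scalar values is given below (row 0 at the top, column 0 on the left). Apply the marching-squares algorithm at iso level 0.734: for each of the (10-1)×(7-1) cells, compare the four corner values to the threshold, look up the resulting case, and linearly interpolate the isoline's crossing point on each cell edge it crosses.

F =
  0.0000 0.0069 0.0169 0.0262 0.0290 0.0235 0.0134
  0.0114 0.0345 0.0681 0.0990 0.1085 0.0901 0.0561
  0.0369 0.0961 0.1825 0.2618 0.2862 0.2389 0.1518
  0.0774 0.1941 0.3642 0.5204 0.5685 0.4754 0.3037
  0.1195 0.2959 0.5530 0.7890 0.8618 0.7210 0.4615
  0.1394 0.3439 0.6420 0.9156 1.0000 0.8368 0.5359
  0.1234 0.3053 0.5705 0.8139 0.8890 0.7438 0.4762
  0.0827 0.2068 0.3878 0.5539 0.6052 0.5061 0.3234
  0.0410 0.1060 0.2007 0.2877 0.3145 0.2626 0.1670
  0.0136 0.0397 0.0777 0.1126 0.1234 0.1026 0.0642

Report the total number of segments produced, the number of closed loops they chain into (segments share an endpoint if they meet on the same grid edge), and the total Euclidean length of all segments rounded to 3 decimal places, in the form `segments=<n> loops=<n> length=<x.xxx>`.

segments=12 loops=1 length=9.282

cell (3,2): code 0100 → (3.795,3.000)–(4.000,2.767)
cell (3,3): code 1100 → (3.564,4.000)–(3.795,3.000)
cell (3,4): code 1000 → (4.000,4.908)–(3.564,4.000)
cell (4,2): code 0110 → (4.000,2.767)–(5.000,2.336)
cell (4,4): code 1101 → (4.112,5.000)–(4.000,4.908)
cell (4,5): code 1000 → (5.000,5.342)–(4.112,5.000)
cell (5,2): code 0110 → (5.000,2.336)–(6.000,2.672)
cell (5,5): code 1001 → (6.000,5.037)–(5.000,5.342)
cell (6,2): code 0010 → (6.000,2.672)–(6.307,3.000)
cell (6,3): code 0011 → (6.307,3.000)–(6.546,4.000)
cell (6,4): code 0011 → (6.546,4.000)–(6.041,5.000)
cell (6,5): code 0001 → (6.041,5.000)–(6.000,5.037)
total: 12 segments, chained into 1 closed loop(s), length Σ = 9.282202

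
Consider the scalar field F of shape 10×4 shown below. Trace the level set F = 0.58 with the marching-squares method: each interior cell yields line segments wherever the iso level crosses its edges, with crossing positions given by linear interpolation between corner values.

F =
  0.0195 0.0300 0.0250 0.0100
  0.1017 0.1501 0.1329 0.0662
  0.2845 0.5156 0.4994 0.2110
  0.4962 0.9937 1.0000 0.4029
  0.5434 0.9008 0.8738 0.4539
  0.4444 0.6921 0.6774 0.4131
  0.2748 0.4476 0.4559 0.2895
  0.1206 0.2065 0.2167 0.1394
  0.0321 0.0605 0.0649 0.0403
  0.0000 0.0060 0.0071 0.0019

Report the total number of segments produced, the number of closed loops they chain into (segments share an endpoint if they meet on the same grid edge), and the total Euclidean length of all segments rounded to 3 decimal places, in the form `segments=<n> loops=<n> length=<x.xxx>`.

cell (2,0): code 0100 → (2.135,1.000)–(3.000,0.168)
cell (2,1): code 1100 → (2.161,2.000)–(2.135,1.000)
cell (2,2): code 1000 → (3.000,2.703)–(2.161,2.000)
cell (3,0): code 0110 → (3.000,0.168)–(4.000,0.102)
cell (3,2): code 1001 → (4.000,2.700)–(3.000,2.703)
cell (4,0): code 0110 → (4.000,0.102)–(5.000,0.547)
cell (4,2): code 1001 → (5.000,2.369)–(4.000,2.700)
cell (5,0): code 0010 → (5.000,0.547)–(5.458,1.000)
cell (5,1): code 0011 → (5.458,1.000)–(5.440,2.000)
cell (5,2): code 0001 → (5.440,2.000)–(5.000,2.369)
total: 10 segments, chained into 1 closed loop(s), length Σ = 9.663569

segments=10 loops=1 length=9.664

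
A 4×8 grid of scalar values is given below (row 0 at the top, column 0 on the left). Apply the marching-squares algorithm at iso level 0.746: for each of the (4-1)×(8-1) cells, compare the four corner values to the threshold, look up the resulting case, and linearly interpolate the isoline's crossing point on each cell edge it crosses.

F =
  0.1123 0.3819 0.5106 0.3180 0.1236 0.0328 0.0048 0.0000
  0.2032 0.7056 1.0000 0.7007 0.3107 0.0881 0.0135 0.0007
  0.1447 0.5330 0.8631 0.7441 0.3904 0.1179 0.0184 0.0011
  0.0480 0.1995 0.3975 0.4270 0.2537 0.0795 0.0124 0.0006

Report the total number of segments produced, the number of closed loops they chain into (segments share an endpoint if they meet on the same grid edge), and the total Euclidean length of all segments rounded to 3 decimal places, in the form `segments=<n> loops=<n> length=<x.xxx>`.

segments=6 loops=1 length=5.583

cell (0,1): code 0100 → (0.481,2.000)–(1.000,1.137)
cell (0,2): code 1000 → (1.000,2.849)–(0.481,2.000)
cell (1,1): code 0110 → (1.000,1.137)–(2.000,1.645)
cell (1,2): code 1001 → (2.000,2.984)–(1.000,2.849)
cell (2,1): code 0010 → (2.000,1.645)–(2.252,2.000)
cell (2,2): code 0001 → (2.252,2.000)–(2.000,2.984)
total: 6 segments, chained into 1 closed loop(s), length Σ = 5.582903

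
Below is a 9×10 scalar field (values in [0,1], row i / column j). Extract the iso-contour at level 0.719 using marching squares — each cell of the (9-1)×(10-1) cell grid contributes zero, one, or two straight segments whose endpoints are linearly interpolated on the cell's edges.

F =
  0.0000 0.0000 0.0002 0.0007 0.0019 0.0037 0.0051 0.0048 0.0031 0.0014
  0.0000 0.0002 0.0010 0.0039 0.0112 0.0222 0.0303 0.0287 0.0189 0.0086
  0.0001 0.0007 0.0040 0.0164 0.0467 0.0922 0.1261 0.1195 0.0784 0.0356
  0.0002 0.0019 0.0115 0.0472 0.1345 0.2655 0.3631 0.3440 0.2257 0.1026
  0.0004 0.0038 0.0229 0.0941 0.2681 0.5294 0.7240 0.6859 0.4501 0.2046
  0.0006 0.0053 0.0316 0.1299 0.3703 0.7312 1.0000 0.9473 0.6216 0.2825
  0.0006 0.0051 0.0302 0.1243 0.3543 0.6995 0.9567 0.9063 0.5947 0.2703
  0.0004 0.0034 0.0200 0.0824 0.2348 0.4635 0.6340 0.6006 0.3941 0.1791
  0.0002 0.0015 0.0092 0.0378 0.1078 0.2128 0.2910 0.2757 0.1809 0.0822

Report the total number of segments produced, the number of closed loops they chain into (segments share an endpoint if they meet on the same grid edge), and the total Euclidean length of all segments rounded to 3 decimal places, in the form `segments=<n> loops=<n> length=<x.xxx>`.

cell (3,5): code 0100 → (3.986,6.000)–(4.000,5.974)
cell (3,6): code 1000 → (4.000,6.131)–(3.986,6.000)
cell (4,4): code 0100 → (4.940,5.000)–(5.000,4.966)
cell (4,5): code 1110 → (4.000,5.974)–(4.940,5.000)
cell (4,6): code 1101 → (4.127,7.000)–(4.000,6.131)
cell (4,7): code 1000 → (5.000,7.701)–(4.127,7.000)
cell (5,4): code 0010 → (5.000,4.966)–(5.385,5.000)
cell (5,5): code 0111 → (5.385,5.000)–(6.000,5.076)
cell (5,7): code 1001 → (6.000,7.601)–(5.000,7.701)
cell (6,5): code 0010 → (6.000,5.076)–(6.737,6.000)
cell (6,6): code 0011 → (6.737,6.000)–(6.613,7.000)
cell (6,7): code 0001 → (6.613,7.000)–(6.000,7.601)
total: 12 segments, chained into 1 closed loop(s), length Σ = 8.640645

segments=12 loops=1 length=8.641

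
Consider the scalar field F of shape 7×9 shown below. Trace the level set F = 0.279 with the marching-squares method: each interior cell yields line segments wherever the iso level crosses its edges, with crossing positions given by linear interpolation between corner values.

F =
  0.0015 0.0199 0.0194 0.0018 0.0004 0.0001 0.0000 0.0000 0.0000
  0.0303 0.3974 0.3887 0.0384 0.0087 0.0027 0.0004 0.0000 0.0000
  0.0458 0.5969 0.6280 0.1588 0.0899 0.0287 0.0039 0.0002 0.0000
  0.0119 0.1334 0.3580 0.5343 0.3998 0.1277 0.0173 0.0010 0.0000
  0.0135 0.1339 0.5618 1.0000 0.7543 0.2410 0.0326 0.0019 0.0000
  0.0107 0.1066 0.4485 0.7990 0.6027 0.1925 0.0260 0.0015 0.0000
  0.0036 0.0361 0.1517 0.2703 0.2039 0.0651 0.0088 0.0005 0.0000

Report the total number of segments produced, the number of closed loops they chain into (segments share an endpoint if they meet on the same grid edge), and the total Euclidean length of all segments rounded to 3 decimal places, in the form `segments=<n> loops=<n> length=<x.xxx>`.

segments=18 loops=1 length=15.825

cell (0,0): code 0100 → (0.686,1.000)–(1.000,0.677)
cell (0,1): code 1100 → (0.703,2.000)–(0.686,1.000)
cell (0,2): code 1000 → (1.000,2.313)–(0.703,2.000)
cell (1,0): code 0110 → (1.000,0.677)–(2.000,0.423)
cell (1,2): code 1001 → (2.000,2.744)–(1.000,2.313)
cell (2,0): code 0010 → (2.000,0.423)–(2.686,1.000)
cell (2,1): code 0111 → (2.686,1.000)–(3.000,1.648)
cell (2,2): code 1101 → (2.320,3.000)–(2.000,2.744)
cell (2,3): code 1100 → (2.610,4.000)–(2.320,3.000)
cell (2,4): code 1000 → (3.000,4.444)–(2.610,4.000)
cell (3,1): code 0110 → (3.000,1.648)–(4.000,1.339)
cell (3,4): code 1001 → (4.000,4.926)–(3.000,4.444)
cell (4,1): code 0110 → (4.000,1.339)–(5.000,1.504)
cell (4,4): code 1001 → (5.000,4.789)–(4.000,4.926)
cell (5,1): code 0010 → (5.000,1.504)–(5.571,2.000)
cell (5,2): code 0011 → (5.571,2.000)–(5.984,3.000)
cell (5,3): code 0011 → (5.984,3.000)–(5.812,4.000)
cell (5,4): code 0001 → (5.812,4.000)–(5.000,4.789)
total: 18 segments, chained into 1 closed loop(s), length Σ = 15.825225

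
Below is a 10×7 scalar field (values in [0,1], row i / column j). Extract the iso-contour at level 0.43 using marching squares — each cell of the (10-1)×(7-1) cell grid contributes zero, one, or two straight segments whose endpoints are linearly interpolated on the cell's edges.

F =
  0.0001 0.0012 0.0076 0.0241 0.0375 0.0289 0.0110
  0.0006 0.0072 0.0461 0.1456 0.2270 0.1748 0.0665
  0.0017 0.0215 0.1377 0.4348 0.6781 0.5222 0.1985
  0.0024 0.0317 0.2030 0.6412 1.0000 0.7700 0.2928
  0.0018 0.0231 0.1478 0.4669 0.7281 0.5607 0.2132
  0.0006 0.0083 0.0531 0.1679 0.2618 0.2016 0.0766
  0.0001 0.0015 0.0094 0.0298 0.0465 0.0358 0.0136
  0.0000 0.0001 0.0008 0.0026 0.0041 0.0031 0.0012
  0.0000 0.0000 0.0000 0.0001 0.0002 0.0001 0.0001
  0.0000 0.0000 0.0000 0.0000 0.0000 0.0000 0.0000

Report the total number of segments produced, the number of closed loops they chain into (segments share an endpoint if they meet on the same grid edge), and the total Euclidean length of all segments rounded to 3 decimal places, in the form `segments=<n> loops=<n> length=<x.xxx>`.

cell (1,2): code 0100 → (1.983,3.000)–(2.000,2.984)
cell (1,3): code 1100 → (1.450,4.000)–(1.983,3.000)
cell (1,4): code 1100 → (1.735,5.000)–(1.450,4.000)
cell (1,5): code 1000 → (2.000,5.285)–(1.735,5.000)
cell (2,2): code 0110 → (2.000,2.984)–(3.000,2.518)
cell (2,5): code 1001 → (3.000,5.712)–(2.000,5.285)
cell (3,2): code 0110 → (3.000,2.518)–(4.000,2.884)
cell (3,5): code 1001 → (4.000,5.376)–(3.000,5.712)
cell (4,2): code 0010 → (4.000,2.884)–(4.123,3.000)
cell (4,3): code 0011 → (4.123,3.000)–(4.639,4.000)
cell (4,4): code 0011 → (4.639,4.000)–(4.364,5.000)
cell (4,5): code 0001 → (4.364,5.000)–(4.000,5.376)
total: 12 segments, chained into 1 closed loop(s), length Σ = 9.751312

segments=12 loops=1 length=9.751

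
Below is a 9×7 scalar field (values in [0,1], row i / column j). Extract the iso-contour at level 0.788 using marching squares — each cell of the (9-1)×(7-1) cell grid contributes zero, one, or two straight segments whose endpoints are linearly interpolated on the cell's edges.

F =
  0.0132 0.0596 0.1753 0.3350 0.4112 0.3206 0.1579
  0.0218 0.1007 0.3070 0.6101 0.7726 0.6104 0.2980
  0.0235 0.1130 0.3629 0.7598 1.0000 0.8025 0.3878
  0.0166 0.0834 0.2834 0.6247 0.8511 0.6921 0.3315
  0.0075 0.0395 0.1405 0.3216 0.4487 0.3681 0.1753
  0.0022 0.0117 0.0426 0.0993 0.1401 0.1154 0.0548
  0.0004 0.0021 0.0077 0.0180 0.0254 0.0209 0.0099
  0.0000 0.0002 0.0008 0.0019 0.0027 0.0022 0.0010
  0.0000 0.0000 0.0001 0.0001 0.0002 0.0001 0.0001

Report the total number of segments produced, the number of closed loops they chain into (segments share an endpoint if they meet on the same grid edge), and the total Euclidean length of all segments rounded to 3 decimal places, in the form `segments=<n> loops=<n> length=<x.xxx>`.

segments=8 loops=1 length=5.792

cell (1,3): code 0100 → (1.068,4.000)–(2.000,3.117)
cell (1,4): code 1100 → (1.925,5.000)–(1.068,4.000)
cell (1,5): code 1000 → (2.000,5.035)–(1.925,5.000)
cell (2,3): code 0110 → (2.000,3.117)–(3.000,3.721)
cell (2,4): code 1011 → (3.000,4.397)–(2.131,5.000)
cell (2,5): code 0001 → (2.131,5.000)–(2.000,5.035)
cell (3,3): code 0010 → (3.000,3.721)–(3.157,4.000)
cell (3,4): code 0001 → (3.157,4.000)–(3.000,4.397)
total: 8 segments, chained into 1 closed loop(s), length Σ = 5.791970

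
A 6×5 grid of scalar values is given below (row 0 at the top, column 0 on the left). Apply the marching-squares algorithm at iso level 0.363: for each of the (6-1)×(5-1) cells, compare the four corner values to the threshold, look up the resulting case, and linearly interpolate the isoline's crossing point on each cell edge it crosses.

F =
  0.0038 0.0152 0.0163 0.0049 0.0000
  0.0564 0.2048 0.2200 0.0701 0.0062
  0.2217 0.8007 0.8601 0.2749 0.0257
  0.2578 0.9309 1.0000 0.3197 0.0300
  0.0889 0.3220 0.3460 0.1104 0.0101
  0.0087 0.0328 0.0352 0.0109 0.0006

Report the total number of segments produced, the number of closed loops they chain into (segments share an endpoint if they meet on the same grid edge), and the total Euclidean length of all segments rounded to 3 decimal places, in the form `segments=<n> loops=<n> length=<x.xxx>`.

segments=8 loops=1 length=8.823

cell (1,0): code 0100 → (1.265,1.000)–(2.000,0.244)
cell (1,1): code 1100 → (1.223,2.000)–(1.265,1.000)
cell (1,2): code 1000 → (2.000,2.849)–(1.223,2.000)
cell (2,0): code 0110 → (2.000,0.244)–(3.000,0.156)
cell (2,2): code 1001 → (3.000,2.936)–(2.000,2.849)
cell (3,0): code 0010 → (3.000,0.156)–(3.933,1.000)
cell (3,1): code 0011 → (3.933,1.000)–(3.974,2.000)
cell (3,2): code 0001 → (3.974,2.000)–(3.000,2.936)
total: 8 segments, chained into 1 closed loop(s), length Σ = 8.823080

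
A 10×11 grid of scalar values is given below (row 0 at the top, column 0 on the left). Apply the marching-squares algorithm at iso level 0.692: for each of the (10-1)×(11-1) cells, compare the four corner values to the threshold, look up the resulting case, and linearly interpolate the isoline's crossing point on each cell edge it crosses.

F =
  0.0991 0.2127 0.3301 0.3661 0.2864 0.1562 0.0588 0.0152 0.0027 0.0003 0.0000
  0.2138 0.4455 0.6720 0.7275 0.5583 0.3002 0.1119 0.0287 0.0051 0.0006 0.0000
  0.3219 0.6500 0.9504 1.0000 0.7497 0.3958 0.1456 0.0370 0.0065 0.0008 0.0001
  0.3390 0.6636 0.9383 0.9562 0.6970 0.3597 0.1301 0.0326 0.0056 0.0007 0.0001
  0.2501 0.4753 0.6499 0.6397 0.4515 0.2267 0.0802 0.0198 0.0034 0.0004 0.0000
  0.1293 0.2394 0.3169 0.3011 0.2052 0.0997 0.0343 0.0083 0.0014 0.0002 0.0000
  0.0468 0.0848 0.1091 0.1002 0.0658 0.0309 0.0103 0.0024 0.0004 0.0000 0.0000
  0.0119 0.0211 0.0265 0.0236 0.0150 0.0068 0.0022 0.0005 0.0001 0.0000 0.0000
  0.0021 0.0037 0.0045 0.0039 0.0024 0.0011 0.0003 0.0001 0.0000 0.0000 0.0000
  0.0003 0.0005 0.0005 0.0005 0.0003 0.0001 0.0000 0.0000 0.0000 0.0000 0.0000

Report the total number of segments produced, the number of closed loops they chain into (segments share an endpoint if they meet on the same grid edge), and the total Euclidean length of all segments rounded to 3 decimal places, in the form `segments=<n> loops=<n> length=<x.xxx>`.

segments=12 loops=1 length=9.474

cell (0,2): code 0100 → (0.902,3.000)–(1.000,2.360)
cell (0,3): code 1000 → (1.000,3.210)–(0.902,3.000)
cell (1,1): code 0100 → (1.072,2.000)–(2.000,1.140)
cell (1,2): code 1110 → (1.000,2.360)–(1.072,2.000)
cell (1,3): code 1101 → (1.699,4.000)–(1.000,3.210)
cell (1,4): code 1000 → (2.000,4.163)–(1.699,4.000)
cell (2,1): code 0110 → (2.000,1.140)–(3.000,1.103)
cell (2,4): code 1001 → (3.000,4.015)–(2.000,4.163)
cell (3,1): code 0010 → (3.000,1.103)–(3.854,2.000)
cell (3,2): code 0011 → (3.854,2.000)–(3.835,3.000)
cell (3,3): code 0011 → (3.835,3.000)–(3.020,4.000)
cell (3,4): code 0001 → (3.020,4.000)–(3.000,4.015)
total: 12 segments, chained into 1 closed loop(s), length Σ = 9.474010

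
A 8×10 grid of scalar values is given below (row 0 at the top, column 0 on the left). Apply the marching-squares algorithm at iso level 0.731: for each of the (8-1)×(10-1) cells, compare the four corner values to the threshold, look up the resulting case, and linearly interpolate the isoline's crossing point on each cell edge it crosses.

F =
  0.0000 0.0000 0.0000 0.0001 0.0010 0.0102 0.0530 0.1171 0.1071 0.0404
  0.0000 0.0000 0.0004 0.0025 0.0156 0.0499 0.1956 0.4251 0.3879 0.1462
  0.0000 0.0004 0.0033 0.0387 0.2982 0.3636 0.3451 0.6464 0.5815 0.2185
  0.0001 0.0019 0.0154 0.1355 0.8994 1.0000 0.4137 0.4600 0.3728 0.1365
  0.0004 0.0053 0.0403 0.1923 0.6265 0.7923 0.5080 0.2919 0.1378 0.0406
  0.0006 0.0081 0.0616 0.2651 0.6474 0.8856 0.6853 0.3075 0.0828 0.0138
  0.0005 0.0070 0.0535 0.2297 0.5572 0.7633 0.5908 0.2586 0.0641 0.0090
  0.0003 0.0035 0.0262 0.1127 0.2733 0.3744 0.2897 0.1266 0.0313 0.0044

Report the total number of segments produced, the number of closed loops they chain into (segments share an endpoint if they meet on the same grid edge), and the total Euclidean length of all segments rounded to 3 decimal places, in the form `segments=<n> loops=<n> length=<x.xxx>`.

cell (2,3): code 0100 → (2.720,4.000)–(3.000,3.780)
cell (2,4): code 1100 → (2.577,5.000)–(2.720,4.000)
cell (2,5): code 1000 → (3.000,5.459)–(2.577,5.000)
cell (3,3): code 0010 → (3.000,3.780)–(3.617,4.000)
cell (3,4): code 0111 → (3.617,4.000)–(4.000,4.630)
cell (3,5): code 1001 → (4.000,5.216)–(3.000,5.459)
cell (4,4): code 0110 → (4.000,4.630)–(5.000,4.351)
cell (4,5): code 1001 → (5.000,5.772)–(4.000,5.216)
cell (5,4): code 0110 → (5.000,4.351)–(6.000,4.843)
cell (5,5): code 1001 → (6.000,5.187)–(5.000,5.772)
cell (6,4): code 0010 → (6.000,4.843)–(6.083,5.000)
cell (6,5): code 0001 → (6.083,5.000)–(6.000,5.187)
total: 12 segments, chained into 1 closed loop(s), length Σ = 9.250026

segments=12 loops=1 length=9.250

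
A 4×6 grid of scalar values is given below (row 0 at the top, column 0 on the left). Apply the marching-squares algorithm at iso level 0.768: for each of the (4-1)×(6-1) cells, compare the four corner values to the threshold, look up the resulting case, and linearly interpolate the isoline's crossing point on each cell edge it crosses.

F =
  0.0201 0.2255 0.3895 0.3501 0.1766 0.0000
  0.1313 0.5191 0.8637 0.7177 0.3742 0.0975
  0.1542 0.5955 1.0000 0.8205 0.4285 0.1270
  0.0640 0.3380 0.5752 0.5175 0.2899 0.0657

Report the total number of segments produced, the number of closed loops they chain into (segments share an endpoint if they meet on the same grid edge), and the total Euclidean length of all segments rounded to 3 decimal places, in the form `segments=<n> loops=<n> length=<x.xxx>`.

segments=8 loops=1 length=5.277

cell (0,1): code 0100 → (0.798,2.000)–(1.000,1.722)
cell (0,2): code 1000 → (1.000,2.655)–(0.798,2.000)
cell (1,1): code 0110 → (1.000,1.722)–(2.000,1.426)
cell (1,2): code 1101 → (1.489,3.000)–(1.000,2.655)
cell (1,3): code 1000 → (2.000,3.134)–(1.489,3.000)
cell (2,1): code 0010 → (2.000,1.426)–(2.546,2.000)
cell (2,2): code 0011 → (2.546,2.000)–(2.173,3.000)
cell (2,3): code 0001 → (2.173,3.000)–(2.000,3.134)
total: 8 segments, chained into 1 closed loop(s), length Σ = 5.276599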